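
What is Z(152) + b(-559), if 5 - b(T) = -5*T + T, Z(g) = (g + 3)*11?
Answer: -526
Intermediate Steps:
Z(g) = 33 + 11*g (Z(g) = (3 + g)*11 = 33 + 11*g)
b(T) = 5 + 4*T (b(T) = 5 - (-5*T + T) = 5 - (-4)*T = 5 + 4*T)
Z(152) + b(-559) = (33 + 11*152) + (5 + 4*(-559)) = (33 + 1672) + (5 - 2236) = 1705 - 2231 = -526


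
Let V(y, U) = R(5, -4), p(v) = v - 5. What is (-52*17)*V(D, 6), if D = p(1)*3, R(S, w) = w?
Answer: 3536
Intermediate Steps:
p(v) = -5 + v
D = -12 (D = (-5 + 1)*3 = -4*3 = -12)
V(y, U) = -4
(-52*17)*V(D, 6) = -52*17*(-4) = -884*(-4) = 3536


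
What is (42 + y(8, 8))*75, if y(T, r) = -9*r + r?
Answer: -1650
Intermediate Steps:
y(T, r) = -8*r
(42 + y(8, 8))*75 = (42 - 8*8)*75 = (42 - 64)*75 = -22*75 = -1650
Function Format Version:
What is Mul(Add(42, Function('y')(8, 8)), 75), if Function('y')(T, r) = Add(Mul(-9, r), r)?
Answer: -1650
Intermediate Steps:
Function('y')(T, r) = Mul(-8, r)
Mul(Add(42, Function('y')(8, 8)), 75) = Mul(Add(42, Mul(-8, 8)), 75) = Mul(Add(42, -64), 75) = Mul(-22, 75) = -1650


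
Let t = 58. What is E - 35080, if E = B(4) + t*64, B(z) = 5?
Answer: -31363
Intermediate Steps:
E = 3717 (E = 5 + 58*64 = 5 + 3712 = 3717)
E - 35080 = 3717 - 35080 = -31363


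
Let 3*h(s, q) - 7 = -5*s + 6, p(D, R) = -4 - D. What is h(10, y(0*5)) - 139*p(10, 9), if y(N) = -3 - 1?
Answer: 5801/3 ≈ 1933.7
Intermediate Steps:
y(N) = -4
h(s, q) = 13/3 - 5*s/3 (h(s, q) = 7/3 + (-5*s + 6)/3 = 7/3 + (6 - 5*s)/3 = 7/3 + (2 - 5*s/3) = 13/3 - 5*s/3)
h(10, y(0*5)) - 139*p(10, 9) = (13/3 - 5/3*10) - 139*(-4 - 1*10) = (13/3 - 50/3) - 139*(-4 - 10) = -37/3 - 139*(-14) = -37/3 + 1946 = 5801/3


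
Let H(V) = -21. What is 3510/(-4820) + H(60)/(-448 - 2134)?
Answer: -224040/311131 ≈ -0.72008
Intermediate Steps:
3510/(-4820) + H(60)/(-448 - 2134) = 3510/(-4820) - 21/(-448 - 2134) = 3510*(-1/4820) - 21/(-2582) = -351/482 - 21*(-1/2582) = -351/482 + 21/2582 = -224040/311131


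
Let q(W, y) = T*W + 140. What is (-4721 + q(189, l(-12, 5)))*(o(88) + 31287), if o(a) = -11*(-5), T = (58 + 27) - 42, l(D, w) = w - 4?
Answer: 111138732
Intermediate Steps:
l(D, w) = -4 + w
T = 43 (T = 85 - 42 = 43)
o(a) = 55
q(W, y) = 140 + 43*W (q(W, y) = 43*W + 140 = 140 + 43*W)
(-4721 + q(189, l(-12, 5)))*(o(88) + 31287) = (-4721 + (140 + 43*189))*(55 + 31287) = (-4721 + (140 + 8127))*31342 = (-4721 + 8267)*31342 = 3546*31342 = 111138732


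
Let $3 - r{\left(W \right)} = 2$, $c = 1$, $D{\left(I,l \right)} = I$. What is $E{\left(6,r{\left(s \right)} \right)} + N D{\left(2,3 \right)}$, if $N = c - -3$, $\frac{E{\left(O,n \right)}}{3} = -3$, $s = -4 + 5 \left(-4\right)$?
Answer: $-1$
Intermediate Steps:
$s = -24$ ($s = -4 - 20 = -24$)
$r{\left(W \right)} = 1$ ($r{\left(W \right)} = 3 - 2 = 1$)
$E{\left(O,n \right)} = -9$ ($E{\left(O,n \right)} = 3 \left(-3\right) = -9$)
$N = 4$ ($N = 1 - -3 = 1 + 3 = 4$)
$E{\left(6,r{\left(s \right)} \right)} + N D{\left(2,3 \right)} = -9 + 4 \cdot 2 = -9 + 8 = -1$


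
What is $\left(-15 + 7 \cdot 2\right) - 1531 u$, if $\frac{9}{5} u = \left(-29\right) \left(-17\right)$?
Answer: $- \frac{3773924}{9} \approx -4.1933 \cdot 10^{5}$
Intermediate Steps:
$u = \frac{2465}{9}$ ($u = \frac{5 \left(\left(-29\right) \left(-17\right)\right)}{9} = \frac{5}{9} \cdot 493 = \frac{2465}{9} \approx 273.89$)
$\left(-15 + 7 \cdot 2\right) - 1531 u = \left(-15 + 7 \cdot 2\right) - \frac{3773915}{9} = \left(-15 + 14\right) - \frac{3773915}{9} = -1 - \frac{3773915}{9} = - \frac{3773924}{9}$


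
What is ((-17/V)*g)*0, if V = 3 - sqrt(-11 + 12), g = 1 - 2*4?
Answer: 0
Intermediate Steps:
g = -7 (g = 1 - 8 = -7)
V = 2 (V = 3 - sqrt(1) = 3 - 1*1 = 3 - 1 = 2)
((-17/V)*g)*0 = (-17/2*(-7))*0 = (-17*1/2*(-7))*0 = -17/2*(-7)*0 = (119/2)*0 = 0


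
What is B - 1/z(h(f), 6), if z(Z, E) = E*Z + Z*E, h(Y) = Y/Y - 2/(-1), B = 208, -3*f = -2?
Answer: 7487/36 ≈ 207.97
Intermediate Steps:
f = 2/3 (f = -1/3*(-2) = 2/3 ≈ 0.66667)
h(Y) = 3 (h(Y) = 1 - 2*(-1) = 1 + 2 = 3)
z(Z, E) = 2*E*Z (z(Z, E) = E*Z + E*Z = 2*E*Z)
B - 1/z(h(f), 6) = 208 - 1/(2*6*3) = 208 - 1/36 = 7487/36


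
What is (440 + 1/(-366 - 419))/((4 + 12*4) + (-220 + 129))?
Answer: -115133/10205 ≈ -11.282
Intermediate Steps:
(440 + 1/(-366 - 419))/((4 + 12*4) + (-220 + 129)) = (440 + 1/(-785))/((4 + 48) - 91) = (440 - 1/785)/(52 - 91) = (345399/785)/(-39) = (345399/785)*(-1/39) = -115133/10205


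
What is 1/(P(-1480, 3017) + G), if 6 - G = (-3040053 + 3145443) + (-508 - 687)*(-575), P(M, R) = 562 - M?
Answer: -1/790467 ≈ -1.2651e-6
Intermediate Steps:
G = -792509 (G = 6 - ((-3040053 + 3145443) + (-508 - 687)*(-575)) = 6 - (105390 - 1195*(-575)) = 6 - (105390 + 687125) = 6 - 1*792515 = 6 - 792515 = -792509)
1/(P(-1480, 3017) + G) = 1/((562 - 1*(-1480)) - 792509) = 1/((562 + 1480) - 792509) = 1/(2042 - 792509) = 1/(-790467) = -1/790467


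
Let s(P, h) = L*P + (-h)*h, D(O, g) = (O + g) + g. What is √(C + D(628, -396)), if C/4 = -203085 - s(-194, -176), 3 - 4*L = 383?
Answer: 4*I*√47645 ≈ 873.11*I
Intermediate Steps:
L = -95 (L = ¾ - ¼*383 = ¾ - 383/4 = -95)
D(O, g) = O + 2*g
s(P, h) = -h² - 95*P (s(P, h) = -95*P + (-h)*h = -95*P - h² = -h² - 95*P)
C = -762156 (C = 4*(-203085 - (-1*(-176)² - 95*(-194))) = 4*(-203085 - (-1*30976 + 18430)) = 4*(-203085 - (-30976 + 18430)) = 4*(-203085 - 1*(-12546)) = 4*(-203085 + 12546) = 4*(-190539) = -762156)
√(C + D(628, -396)) = √(-762156 + (628 + 2*(-396))) = √(-762156 + (628 - 792)) = √(-762156 - 164) = √(-762320) = 4*I*√47645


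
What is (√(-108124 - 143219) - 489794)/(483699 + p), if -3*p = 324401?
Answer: -734691/563348 + 27*I*√3103/1126696 ≈ -1.3042 + 0.0013349*I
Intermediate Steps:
p = -324401/3 (p = -⅓*324401 = -324401/3 ≈ -1.0813e+5)
(√(-108124 - 143219) - 489794)/(483699 + p) = (√(-108124 - 143219) - 489794)/(483699 - 324401/3) = (√(-251343) - 489794)/(1126696/3) = (9*I*√3103 - 489794)*(3/1126696) = (-489794 + 9*I*√3103)*(3/1126696) = -734691/563348 + 27*I*√3103/1126696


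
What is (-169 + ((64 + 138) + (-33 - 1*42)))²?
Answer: 1764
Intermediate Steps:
(-169 + ((64 + 138) + (-33 - 1*42)))² = (-169 + (202 + (-33 - 42)))² = (-169 + (202 - 75))² = (-169 + 127)² = (-42)² = 1764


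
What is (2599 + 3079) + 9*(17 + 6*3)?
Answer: 5993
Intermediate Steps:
(2599 + 3079) + 9*(17 + 6*3) = 5678 + 9*(17 + 18) = 5678 + 9*35 = 5678 + 315 = 5993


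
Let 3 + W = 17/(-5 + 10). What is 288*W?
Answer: 576/5 ≈ 115.20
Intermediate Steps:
W = 2/5 (W = -3 + 17/(-5 + 10) = -3 + 17/5 = 2/5 ≈ 0.40000)
288*W = 288*(2/5) = 576/5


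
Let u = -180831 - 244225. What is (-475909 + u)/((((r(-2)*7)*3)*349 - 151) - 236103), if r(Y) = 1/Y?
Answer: 1801930/479837 ≈ 3.7553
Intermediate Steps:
r(Y) = 1/Y
u = -425056
(-475909 + u)/((((r(-2)*7)*3)*349 - 151) - 236103) = (-475909 - 425056)/((((7/(-2))*3)*349 - 151) - 236103) = -900965/(((-½*7*3)*349 - 151) - 236103) = -900965/((-7/2*3*349 - 151) - 236103) = -900965/((-21/2*349 - 151) - 236103) = -900965/((-7329/2 - 151) - 236103) = -900965/(-7631/2 - 236103) = -900965/(-479837/2) = -900965*(-2/479837) = 1801930/479837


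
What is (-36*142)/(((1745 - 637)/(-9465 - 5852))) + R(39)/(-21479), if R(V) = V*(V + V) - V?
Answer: 420453299523/5949683 ≈ 70668.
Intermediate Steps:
R(V) = -V + 2*V² (R(V) = V*(2*V) - V = 2*V² - V = -V + 2*V²)
(-36*142)/(((1745 - 637)/(-9465 - 5852))) + R(39)/(-21479) = (-36*142)/(((1745 - 637)/(-9465 - 5852))) + (39*(-1 + 2*39))/(-21479) = -5112/(1108/(-15317)) + (39*(-1 + 78))*(-1/21479) = -5112/(1108*(-1/15317)) + (39*77)*(-1/21479) = -5112/(-1108/15317) + 3003*(-1/21479) = -5112*(-15317/1108) - 3003/21479 = 19575126/277 - 3003/21479 = 420453299523/5949683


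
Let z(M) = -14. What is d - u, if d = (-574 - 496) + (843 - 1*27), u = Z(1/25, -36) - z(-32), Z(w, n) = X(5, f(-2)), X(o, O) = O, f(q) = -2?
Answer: -266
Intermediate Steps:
Z(w, n) = -2
u = 12 (u = -2 - 1*(-14) = -2 + 14 = 12)
d = -254 (d = -1070 + (843 - 27) = -1070 + 816 = -254)
d - u = -254 - 1*12 = -254 - 12 = -266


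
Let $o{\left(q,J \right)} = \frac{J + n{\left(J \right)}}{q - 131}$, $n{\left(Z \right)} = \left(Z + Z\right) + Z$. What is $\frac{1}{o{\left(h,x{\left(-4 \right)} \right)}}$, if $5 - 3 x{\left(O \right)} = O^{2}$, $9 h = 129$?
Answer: $\frac{175}{22} \approx 7.9545$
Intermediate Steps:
$h = \frac{43}{3}$ ($h = \frac{1}{9} \cdot 129 = \frac{43}{3} \approx 14.333$)
$n{\left(Z \right)} = 3 Z$ ($n{\left(Z \right)} = 2 Z + Z = 3 Z$)
$x{\left(O \right)} = \frac{5}{3} - \frac{O^{2}}{3}$
$o{\left(q,J \right)} = \frac{4 J}{-131 + q}$ ($o{\left(q,J \right)} = \frac{J + 3 J}{q - 131} = \frac{4 J}{-131 + q}$)
$\frac{1}{o{\left(h,x{\left(-4 \right)} \right)}} = \frac{1}{4 \left(\frac{5}{3} - \frac{\left(-4\right)^{2}}{3}\right) \frac{1}{-131 + \frac{43}{3}}} = \frac{1}{4 \left(\frac{5}{3} - \frac{16}{3}\right) \frac{1}{- \frac{350}{3}}} = \frac{1}{4 \left(\frac{5}{3} - \frac{16}{3}\right) \left(- \frac{3}{350}\right)} = \frac{1}{4 \left(- \frac{11}{3}\right) \left(- \frac{3}{350}\right)} = \frac{1}{\frac{22}{175}} = \frac{175}{22}$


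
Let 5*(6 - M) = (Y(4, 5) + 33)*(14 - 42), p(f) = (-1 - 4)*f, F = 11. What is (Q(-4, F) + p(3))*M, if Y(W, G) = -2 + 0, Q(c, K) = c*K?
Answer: -52982/5 ≈ -10596.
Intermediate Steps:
Q(c, K) = K*c
Y(W, G) = -2
p(f) = -5*f
M = 898/5 (M = 6 - (-2 + 33)*(14 - 42)/5 = 6 - 31*(-28)/5 = 6 - 1/5*(-868) = 6 + 868/5 = 898/5 ≈ 179.60)
(Q(-4, F) + p(3))*M = (11*(-4) - 5*3)*(898/5) = (-44 - 15)*(898/5) = -59*898/5 = -52982/5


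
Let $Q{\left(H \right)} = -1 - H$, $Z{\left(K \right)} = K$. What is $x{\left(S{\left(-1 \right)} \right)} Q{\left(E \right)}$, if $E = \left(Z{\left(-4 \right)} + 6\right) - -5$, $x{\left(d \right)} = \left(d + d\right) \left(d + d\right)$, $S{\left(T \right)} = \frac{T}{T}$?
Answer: $-32$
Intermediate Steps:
$S{\left(T \right)} = 1$
$x{\left(d \right)} = 4 d^{2}$ ($x{\left(d \right)} = 2 d 2 d = 4 d^{2}$)
$E = 7$ ($E = \left(-4 + 6\right) - -5 = 2 + 5 = 7$)
$x{\left(S{\left(-1 \right)} \right)} Q{\left(E \right)} = 4 \cdot 1^{2} \left(-1 - 7\right) = 4 \cdot 1 \left(-1 - 7\right) = 4 \left(-8\right) = -32$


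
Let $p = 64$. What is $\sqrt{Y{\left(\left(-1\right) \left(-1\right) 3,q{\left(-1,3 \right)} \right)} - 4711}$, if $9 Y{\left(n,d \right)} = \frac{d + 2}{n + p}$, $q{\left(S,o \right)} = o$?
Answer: $\frac{2 i \sqrt{47582194}}{201} \approx 68.637 i$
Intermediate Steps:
$Y{\left(n,d \right)} = \frac{2 + d}{9 \left(64 + n\right)}$ ($Y{\left(n,d \right)} = \frac{\left(d + 2\right) \frac{1}{n + 64}}{9} = \frac{\left(2 + d\right) \frac{1}{64 + n}}{9} = \frac{\frac{1}{64 + n} \left(2 + d\right)}{9} = \frac{2 + d}{9 \left(64 + n\right)}$)
$\sqrt{Y{\left(\left(-1\right) \left(-1\right) 3,q{\left(-1,3 \right)} \right)} - 4711} = \sqrt{\frac{2 + 3}{9 \left(64 + \left(-1\right) \left(-1\right) 3\right)} - 4711} = \sqrt{\frac{1}{9} \frac{1}{64 + 1 \cdot 3} \cdot 5 - 4711} = \sqrt{\frac{1}{9} \frac{1}{64 + 3} \cdot 5 - 4711} = \sqrt{\frac{1}{9} \cdot \frac{1}{67} \cdot 5 - 4711} = \sqrt{\frac{5}{603} - 4711} = \sqrt{- \frac{2840728}{603}} = \frac{2 i \sqrt{47582194}}{201}$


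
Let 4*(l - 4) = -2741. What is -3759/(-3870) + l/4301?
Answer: 9020681/11096580 ≈ 0.81292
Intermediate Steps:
l = -2725/4 (l = 4 + (1/4)*(-2741) = 4 - 2741/4 = -2725/4 ≈ -681.25)
-3759/(-3870) + l/4301 = -3759/(-3870) - 2725/4/4301 = -3759*(-1/3870) - 2725/4*1/4301 = 1253/1290 - 2725/17204 = 9020681/11096580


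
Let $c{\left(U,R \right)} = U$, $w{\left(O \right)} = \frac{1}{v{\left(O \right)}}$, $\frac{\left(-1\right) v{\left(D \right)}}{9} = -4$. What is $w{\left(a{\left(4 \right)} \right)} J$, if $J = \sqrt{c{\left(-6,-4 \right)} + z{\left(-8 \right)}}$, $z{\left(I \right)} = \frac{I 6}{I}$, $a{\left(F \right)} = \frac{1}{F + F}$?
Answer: $0$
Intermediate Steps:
$v{\left(D \right)} = 36$ ($v{\left(D \right)} = \left(-9\right) \left(-4\right) = 36$)
$a{\left(F \right)} = \frac{1}{2 F}$
$w{\left(O \right)} = \frac{1}{36}$
$z{\left(I \right)} = 6$ ($z{\left(I \right)} = \frac{6 I}{I} = 6$)
$J = 0$ ($J = \sqrt{-6 + 6} = \sqrt{0} = 0$)
$w{\left(a{\left(4 \right)} \right)} J = \frac{1}{36} \cdot 0 = 0$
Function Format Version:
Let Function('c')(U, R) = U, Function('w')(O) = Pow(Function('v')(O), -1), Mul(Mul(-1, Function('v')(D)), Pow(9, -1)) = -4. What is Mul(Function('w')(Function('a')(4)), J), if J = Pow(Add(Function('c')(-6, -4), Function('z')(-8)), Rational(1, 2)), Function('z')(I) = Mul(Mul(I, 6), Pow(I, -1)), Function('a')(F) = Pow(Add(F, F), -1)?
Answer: 0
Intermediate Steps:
Function('v')(D) = 36 (Function('v')(D) = Mul(-9, -4) = 36)
Function('a')(F) = Mul(Rational(1, 2), Pow(F, -1)) (Function('a')(F) = Pow(Mul(2, F), -1) = Mul(Rational(1, 2), Pow(F, -1)))
Function('w')(O) = Rational(1, 36) (Function('w')(O) = Pow(36, -1) = Rational(1, 36))
Function('z')(I) = 6 (Function('z')(I) = Mul(Mul(6, I), Pow(I, -1)) = 6)
J = 0 (J = Pow(Add(-6, 6), Rational(1, 2)) = Pow(0, Rational(1, 2)) = 0)
Mul(Function('w')(Function('a')(4)), J) = Mul(Rational(1, 36), 0) = 0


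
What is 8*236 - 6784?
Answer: -4896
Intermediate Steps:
8*236 - 6784 = 1888 - 6784 = -4896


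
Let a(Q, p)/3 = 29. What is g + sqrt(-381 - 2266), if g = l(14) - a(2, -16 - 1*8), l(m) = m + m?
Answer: -59 + I*sqrt(2647) ≈ -59.0 + 51.449*I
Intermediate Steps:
l(m) = 2*m
a(Q, p) = 87 (a(Q, p) = 3*29 = 87)
g = -59 (g = 2*14 - 1*87 = 28 - 87 = -59)
g + sqrt(-381 - 2266) = -59 + sqrt(-381 - 2266) = -59 + sqrt(-2647) = -59 + I*sqrt(2647)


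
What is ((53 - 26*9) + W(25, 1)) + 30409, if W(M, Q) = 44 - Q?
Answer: 30271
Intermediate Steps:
((53 - 26*9) + W(25, 1)) + 30409 = ((53 - 26*9) + (44 - 1*1)) + 30409 = ((53 - 234) + (44 - 1)) + 30409 = (-181 + 43) + 30409 = -138 + 30409 = 30271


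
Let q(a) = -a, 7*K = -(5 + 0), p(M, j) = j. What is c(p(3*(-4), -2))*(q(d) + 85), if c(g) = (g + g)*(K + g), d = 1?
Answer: 912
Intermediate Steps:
K = -5/7 (K = (-(5 + 0))/7 = (-1*5)/7 = (⅐)*(-5) = -5/7 ≈ -0.71429)
c(g) = 2*g*(-5/7 + g) (c(g) = (g + g)*(-5/7 + g) = (2*g)*(-5/7 + g) = 2*g*(-5/7 + g))
c(p(3*(-4), -2))*(q(d) + 85) = ((2/7)*(-2)*(-5 + 7*(-2)))*(-1*1 + 85) = ((2/7)*(-2)*(-5 - 14))*(-1 + 85) = ((2/7)*(-2)*(-19))*84 = (76/7)*84 = 912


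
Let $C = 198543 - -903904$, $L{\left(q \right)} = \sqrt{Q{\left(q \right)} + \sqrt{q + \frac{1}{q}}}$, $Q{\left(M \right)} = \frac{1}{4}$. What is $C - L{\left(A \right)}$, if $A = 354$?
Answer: $1102447 - \frac{\sqrt{31329 + 354 \sqrt{44362218}}}{354} \approx 1.1024 \cdot 10^{6}$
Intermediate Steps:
$Q{\left(M \right)} = \frac{1}{4}$
$L{\left(q \right)} = \sqrt{\frac{1}{4} + \sqrt{q + \frac{1}{q}}}$
$C = 1102447$ ($C = 198543 + 903904 = 1102447$)
$C - L{\left(A \right)} = 1102447 - \frac{\sqrt{1 + 4 \sqrt{354 + \frac{1}{354}}}}{2} = 1102447 - \frac{\sqrt{1 + 4 \sqrt{\frac{125317}{354}}}}{2} = 1102447 - \frac{\sqrt{1 + 4 \frac{\sqrt{44362218}}{354}}}{2} = 1102447 - \frac{\sqrt{1 + \frac{2 \sqrt{44362218}}{177}}}{2}$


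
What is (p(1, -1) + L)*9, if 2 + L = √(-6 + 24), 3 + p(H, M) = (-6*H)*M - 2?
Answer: -9 + 27*√2 ≈ 29.184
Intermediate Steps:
p(H, M) = -5 - 6*H*M (p(H, M) = -3 + ((-6*H)*M - 2) = -3 + (-6*H*M - 2) = -3 + (-2 - 6*H*M) = -5 - 6*H*M)
L = -2 + 3*√2 (L = -2 + √(-6 + 24) = -2 + √18 = -2 + 3*√2 ≈ 2.2426)
(p(1, -1) + L)*9 = ((-5 - 6*1*(-1)) + (-2 + 3*√2))*9 = ((-5 + 6) + (-2 + 3*√2))*9 = (1 + (-2 + 3*√2))*9 = (-1 + 3*√2)*9 = -9 + 27*√2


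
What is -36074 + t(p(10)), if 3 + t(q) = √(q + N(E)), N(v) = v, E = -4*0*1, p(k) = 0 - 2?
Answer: -36077 + I*√2 ≈ -36077.0 + 1.4142*I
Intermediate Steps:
p(k) = -2
E = 0 (E = 0*1 = 0)
t(q) = -3 + √q (t(q) = -3 + √(q + 0) = -3 + √q)
-36074 + t(p(10)) = -36074 + (-3 + √(-2)) = -36074 + (-3 + I*√2) = -36077 + I*√2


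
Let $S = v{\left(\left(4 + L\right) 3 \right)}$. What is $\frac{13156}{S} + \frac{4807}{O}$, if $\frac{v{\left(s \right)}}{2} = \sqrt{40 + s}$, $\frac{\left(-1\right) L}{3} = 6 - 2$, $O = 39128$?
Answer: $\frac{64350803}{39128} \approx 1644.6$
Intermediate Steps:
$L = -12$ ($L = - 3 \left(6 - 2\right) = \left(-3\right) 4 = -12$)
$v{\left(s \right)} = 2 \sqrt{40 + s}$
$S = 8$ ($S = 2 \sqrt{40 + \left(4 - 12\right) 3} = 2 \sqrt{40 - 24} = 2 \sqrt{16} = 2 \cdot 4 = 8$)
$\frac{13156}{S} + \frac{4807}{O} = \frac{13156}{8} + \frac{4807}{39128} = 13156 \cdot \frac{1}{8} + 4807 \cdot \frac{1}{39128} = \frac{3289}{2} + \frac{4807}{39128} = \frac{64350803}{39128}$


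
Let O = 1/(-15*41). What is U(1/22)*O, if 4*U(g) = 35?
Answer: -7/492 ≈ -0.014228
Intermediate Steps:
U(g) = 35/4 (U(g) = (¼)*35 = 35/4)
O = -1/615 (O = -1/15*1/41 = -1/615 ≈ -0.0016260)
U(1/22)*O = (35/4)*(-1/615) = -7/492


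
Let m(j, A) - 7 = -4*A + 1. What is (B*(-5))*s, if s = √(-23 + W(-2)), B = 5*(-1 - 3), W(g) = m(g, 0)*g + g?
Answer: 100*I*√41 ≈ 640.31*I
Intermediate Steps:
m(j, A) = 8 - 4*A (m(j, A) = 7 + (-4*A + 1) = 7 + (1 - 4*A) = 8 - 4*A)
W(g) = 9*g (W(g) = (8 - 4*0)*g + g = (8 + 0)*g + g = 8*g + g = 9*g)
B = -20 (B = 5*(-4) = -20)
s = I*√41 (s = √(-23 + 9*(-2)) = √(-23 - 18) = √(-41) = I*√41 ≈ 6.4031*I)
(B*(-5))*s = (-20*(-5))*(I*√41) = 100*(I*√41) = 100*I*√41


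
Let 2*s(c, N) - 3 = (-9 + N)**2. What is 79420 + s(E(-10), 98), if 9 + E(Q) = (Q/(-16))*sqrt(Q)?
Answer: 83382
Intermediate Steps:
E(Q) = -9 - Q**(3/2)/16 (E(Q) = -9 + (Q/(-16))*sqrt(Q) = -9 + (Q*(-1/16))*sqrt(Q) = -9 + (-Q/16)*sqrt(Q) = -9 - Q**(3/2)/16)
s(c, N) = 3/2 + (-9 + N)**2/2
79420 + s(E(-10), 98) = 79420 + (3/2 + (-9 + 98)**2/2) = 79420 + (3/2 + (1/2)*89**2) = 79420 + (3/2 + (1/2)*7921) = 79420 + (3/2 + 7921/2) = 79420 + 3962 = 83382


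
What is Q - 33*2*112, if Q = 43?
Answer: -7349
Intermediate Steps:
Q - 33*2*112 = 43 - 33*2*112 = 43 - 66*112 = 43 - 7392 = -7349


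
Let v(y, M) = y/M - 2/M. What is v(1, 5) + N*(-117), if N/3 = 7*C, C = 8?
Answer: -98281/5 ≈ -19656.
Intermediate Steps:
v(y, M) = -2/M + y/M
N = 168 (N = 3*(7*8) = 3*56 = 168)
v(1, 5) + N*(-117) = (-2 + 1)/5 + 168*(-117) = (⅕)*(-1) - 19656 = -⅕ - 19656 = -98281/5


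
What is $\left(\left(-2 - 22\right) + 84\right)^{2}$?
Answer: $3600$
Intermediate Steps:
$\left(\left(-2 - 22\right) + 84\right)^{2} = \left(-24 + 84\right)^{2} = 60^{2} = 3600$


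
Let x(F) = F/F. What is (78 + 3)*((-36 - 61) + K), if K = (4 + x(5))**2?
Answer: -5832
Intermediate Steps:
x(F) = 1
K = 25 (K = (4 + 1)**2 = 5**2 = 25)
(78 + 3)*((-36 - 61) + K) = (78 + 3)*((-36 - 61) + 25) = 81*(-97 + 25) = 81*(-72) = -5832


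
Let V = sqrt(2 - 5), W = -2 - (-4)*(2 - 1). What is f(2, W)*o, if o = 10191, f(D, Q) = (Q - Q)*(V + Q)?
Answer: 0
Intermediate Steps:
W = 2 (W = -2 - (-4) = -2 - 1*(-4) = -2 + 4 = 2)
V = I*sqrt(3) (V = sqrt(-3) = I*sqrt(3) ≈ 1.732*I)
f(D, Q) = 0 (f(D, Q) = (Q - Q)*(I*sqrt(3) + Q) = 0*(Q + I*sqrt(3)) = 0)
f(2, W)*o = 0*10191 = 0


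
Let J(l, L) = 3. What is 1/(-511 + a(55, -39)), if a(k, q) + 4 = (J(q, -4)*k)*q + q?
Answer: -1/6989 ≈ -0.00014308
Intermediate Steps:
a(k, q) = -4 + q + 3*k*q (a(k, q) = -4 + ((3*k)*q + q) = -4 + (3*k*q + q) = -4 + (q + 3*k*q) = -4 + q + 3*k*q)
1/(-511 + a(55, -39)) = 1/(-511 + (-4 - 39 + 3*55*(-39))) = 1/(-511 + (-4 - 39 - 6435)) = 1/(-511 - 6478) = 1/(-6989) = -1/6989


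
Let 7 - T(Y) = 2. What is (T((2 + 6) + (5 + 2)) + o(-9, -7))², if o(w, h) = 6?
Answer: 121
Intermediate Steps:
T(Y) = 5 (T(Y) = 7 - 1*2 = 7 - 2 = 5)
(T((2 + 6) + (5 + 2)) + o(-9, -7))² = (5 + 6)² = 11² = 121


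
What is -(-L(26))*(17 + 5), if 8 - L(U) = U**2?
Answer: -14696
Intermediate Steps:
L(U) = 8 - U**2
-(-L(26))*(17 + 5) = -(-(8 - 1*26**2))*(17 + 5) = -(-(8 - 1*676))*22 = -(-(8 - 676))*22 = -(-1*(-668))*22 = -668*22 = -1*14696 = -14696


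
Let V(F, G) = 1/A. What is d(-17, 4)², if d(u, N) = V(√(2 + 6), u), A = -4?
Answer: 1/16 ≈ 0.062500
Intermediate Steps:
V(F, G) = -¼ (V(F, G) = 1/(-4) = -¼)
d(u, N) = -¼
d(-17, 4)² = (-¼)² = 1/16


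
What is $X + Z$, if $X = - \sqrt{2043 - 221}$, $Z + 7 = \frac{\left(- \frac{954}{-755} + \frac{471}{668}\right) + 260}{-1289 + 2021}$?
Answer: $- \frac{2452116883}{369176880} - \sqrt{1822} \approx -49.327$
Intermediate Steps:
$Z = - \frac{2452116883}{369176880}$ ($Z = -7 + \frac{\left(- \frac{954}{-755} + \frac{471}{668}\right) + 260}{-1289 + 2021} = -7 + \frac{\left(\left(-954\right) \left(- \frac{1}{755}\right) + 471 \cdot \frac{1}{668}\right) + 260}{732} = -7 + \left(\left(\frac{954}{755} + \frac{471}{668}\right) + 260\right) \frac{1}{732} = -7 + \left(\frac{992877}{504340} + 260\right) \frac{1}{732} = -7 + \frac{132121277}{504340} \cdot \frac{1}{732} = -7 + \frac{132121277}{369176880} = - \frac{2452116883}{369176880} \approx -6.6421$)
$X = - \sqrt{1822} \approx -42.685$
$X + Z = - \sqrt{1822} - \frac{2452116883}{369176880} = - \frac{2452116883}{369176880} - \sqrt{1822}$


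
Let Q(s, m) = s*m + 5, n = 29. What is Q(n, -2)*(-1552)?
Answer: 82256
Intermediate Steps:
Q(s, m) = 5 + m*s (Q(s, m) = m*s + 5 = 5 + m*s)
Q(n, -2)*(-1552) = (5 - 2*29)*(-1552) = (5 - 58)*(-1552) = -53*(-1552) = 82256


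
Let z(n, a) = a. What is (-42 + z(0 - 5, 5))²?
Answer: 1369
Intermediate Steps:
(-42 + z(0 - 5, 5))² = (-42 + 5)² = (-37)² = 1369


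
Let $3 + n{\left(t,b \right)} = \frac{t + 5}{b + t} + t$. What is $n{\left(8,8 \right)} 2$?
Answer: $\frac{93}{8} \approx 11.625$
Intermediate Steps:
$n{\left(t,b \right)} = -3 + t + \frac{5 + t}{b + t}$ ($n{\left(t,b \right)} = -3 + \left(\frac{t + 5}{b + t} + t\right) = -3 + \left(\frac{5 + t}{b + t} + t\right) = -3 + \left(t + \frac{5 + t}{b + t}\right) = -3 + t + \frac{5 + t}{b + t}$)
$n{\left(8,8 \right)} 2 = \frac{5 + 8^{2} - 24 - 16 + 8 \cdot 8}{8 + 8} \cdot 2 = \frac{5 + 64 - 24 - 16 + 64}{16} \cdot 2 = \frac{1}{16} \cdot 93 \cdot 2 = \frac{93}{16} \cdot 2 = \frac{93}{8}$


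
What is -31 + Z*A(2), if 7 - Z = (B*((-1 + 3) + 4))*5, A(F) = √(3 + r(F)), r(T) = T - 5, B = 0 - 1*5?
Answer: -31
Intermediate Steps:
B = -5 (B = 0 - 5 = -5)
r(T) = -5 + T
A(F) = √(-2 + F) (A(F) = √(3 + (-5 + F)) = √(-2 + F))
Z = 157 (Z = 7 - (-5*((-1 + 3) + 4))*5 = 7 - (-5*(2 + 4))*5 = 7 - (-5*6)*5 = 7 - (-30)*5 = 7 - 1*(-150) = 7 + 150 = 157)
-31 + Z*A(2) = -31 + 157*√(-2 + 2) = -31 + 157*√0 = -31 + 157*0 = -31 + 0 = -31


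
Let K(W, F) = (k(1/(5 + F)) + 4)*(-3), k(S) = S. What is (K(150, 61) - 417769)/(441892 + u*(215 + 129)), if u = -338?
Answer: -9191183/7163640 ≈ -1.2830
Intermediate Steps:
K(W, F) = -12 - 3/(5 + F) (K(W, F) = (1/(5 + F) + 4)*(-3) = (4 + 1/(5 + F))*(-3) = -12 - 3/(5 + F))
(K(150, 61) - 417769)/(441892 + u*(215 + 129)) = (3*(-21 - 4*61)/(5 + 61) - 417769)/(441892 - 338*(215 + 129)) = (3*(-21 - 244)/66 - 417769)/(441892 - 338*344) = (3*(1/66)*(-265) - 417769)/(441892 - 116272) = (-265/22 - 417769)/325620 = -9191183/22*1/325620 = -9191183/7163640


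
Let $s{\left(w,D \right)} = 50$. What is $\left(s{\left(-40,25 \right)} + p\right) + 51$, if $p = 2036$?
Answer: $2137$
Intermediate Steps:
$\left(s{\left(-40,25 \right)} + p\right) + 51 = \left(50 + 2036\right) + 51 = 2086 + 51 = 2137$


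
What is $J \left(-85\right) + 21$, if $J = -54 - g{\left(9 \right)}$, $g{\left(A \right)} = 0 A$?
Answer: $4611$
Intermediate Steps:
$g{\left(A \right)} = 0$
$J = -54$ ($J = -54 - 0 = -54 + 0 = -54$)
$J \left(-85\right) + 21 = \left(-54\right) \left(-85\right) + 21 = 4590 + 21 = 4611$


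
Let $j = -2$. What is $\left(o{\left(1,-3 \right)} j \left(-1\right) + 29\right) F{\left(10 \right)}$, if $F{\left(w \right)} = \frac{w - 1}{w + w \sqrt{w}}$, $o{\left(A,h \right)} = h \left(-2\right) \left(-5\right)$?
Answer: $\frac{31}{10} - \frac{31 \sqrt{10}}{10} \approx -6.7031$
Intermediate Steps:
$o{\left(A,h \right)} = 10 h$ ($o{\left(A,h \right)} = - 2 h \left(-5\right) = 10 h$)
$F{\left(w \right)} = \frac{-1 + w}{w + w^{\frac{3}{2}}}$
$\left(o{\left(1,-3 \right)} j \left(-1\right) + 29\right) F{\left(10 \right)} = \left(10 \left(-3\right) \left(-2\right) \left(-1\right) + 29\right) \frac{-1 + 10}{10 + 10^{\frac{3}{2}}} = \left(\left(-30\right) \left(-2\right) \left(-1\right) + 29\right) \frac{1}{10 + 10 \sqrt{10}} \cdot 9 = \left(60 \left(-1\right) + 29\right) \frac{9}{10 + 10 \sqrt{10}} = \left(-60 + 29\right) \frac{9}{10 + 10 \sqrt{10}} = - 31 \frac{9}{10 + 10 \sqrt{10}} = - \frac{279}{10 + 10 \sqrt{10}}$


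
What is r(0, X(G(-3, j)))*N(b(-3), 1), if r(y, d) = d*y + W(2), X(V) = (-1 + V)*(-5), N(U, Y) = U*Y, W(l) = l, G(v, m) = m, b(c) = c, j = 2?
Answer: -6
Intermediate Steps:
X(V) = 5 - 5*V
r(y, d) = 2 + d*y (r(y, d) = d*y + 2 = 2 + d*y)
r(0, X(G(-3, j)))*N(b(-3), 1) = (2 + (5 - 5*2)*0)*(-3*1) = (2 + (5 - 10)*0)*(-3) = (2 - 5*0)*(-3) = (2 + 0)*(-3) = 2*(-3) = -6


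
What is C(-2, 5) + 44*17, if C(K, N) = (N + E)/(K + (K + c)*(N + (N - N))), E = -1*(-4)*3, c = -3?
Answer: 20179/27 ≈ 747.37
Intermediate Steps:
E = 12 (E = 4*3 = 12)
C(K, N) = (12 + N)/(K + N*(-3 + K)) (C(K, N) = (N + 12)/(K + (K - 3)*(N + (N - N))) = (12 + N)/(K + (-3 + K)*(N + 0)) = (12 + N)/(K + (-3 + K)*N) = (12 + N)/(K + N*(-3 + K)))
C(-2, 5) + 44*17 = (12 + 5)/(-2 - 3*5 - 2*5) + 44*17 = 17/(-2 - 15 - 10) + 748 = 17/(-27) + 748 = -1/27*17 + 748 = -17/27 + 748 = 20179/27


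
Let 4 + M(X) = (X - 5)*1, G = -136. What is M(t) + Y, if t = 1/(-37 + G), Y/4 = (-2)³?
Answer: -7094/173 ≈ -41.006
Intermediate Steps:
Y = -32 (Y = 4*(-2)³ = 4*(-8) = -32)
t = -1/173 (t = 1/(-37 - 136) = 1/(-173) = -1/173 ≈ -0.0057803)
M(X) = -9 + X (M(X) = -4 + (X - 5)*1 = -4 + (-5 + X)*1 = -4 + (-5 + X) = -9 + X)
M(t) + Y = (-9 - 1/173) - 32 = -1558/173 - 32 = -7094/173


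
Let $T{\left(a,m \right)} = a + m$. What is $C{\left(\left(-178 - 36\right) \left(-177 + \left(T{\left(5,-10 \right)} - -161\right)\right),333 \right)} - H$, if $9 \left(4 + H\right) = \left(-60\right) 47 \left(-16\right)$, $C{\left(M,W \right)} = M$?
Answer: $- \frac{1546}{3} \approx -515.33$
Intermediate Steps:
$H = \frac{15028}{3}$ ($H = -4 + \frac{\left(-60\right) 47 \left(-16\right)}{9} = -4 + \frac{\left(-2820\right) \left(-16\right)}{9} = -4 + \frac{1}{9} \cdot 45120 = -4 + \frac{15040}{3} = \frac{15028}{3} \approx 5009.3$)
$C{\left(\left(-178 - 36\right) \left(-177 + \left(T{\left(5,-10 \right)} - -161\right)\right),333 \right)} - H = \left(-178 - 36\right) \left(-177 + \left(\left(5 - 10\right) - -161\right)\right) - \frac{15028}{3} = - 214 \left(-177 + \left(-5 + 161\right)\right) - \frac{15028}{3} = - 214 \left(-177 + 156\right) - \frac{15028}{3} = \left(-214\right) \left(-21\right) - \frac{15028}{3} = 4494 - \frac{15028}{3} = - \frac{1546}{3}$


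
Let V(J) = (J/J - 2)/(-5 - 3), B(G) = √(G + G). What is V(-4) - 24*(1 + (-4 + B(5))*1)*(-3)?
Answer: -1727/8 + 72*√10 ≈ 11.809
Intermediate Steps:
B(G) = √2*√G (B(G) = √(2*G) = √2*√G)
V(J) = ⅛ (V(J) = (1 - 2)/(-8) = -1*(-⅛) = ⅛)
V(-4) - 24*(1 + (-4 + B(5))*1)*(-3) = ⅛ - 24*(1 + (-4 + √2*√5)*1)*(-3) = ⅛ - 24*(1 + (-4 + √10)*1)*(-3) = ⅛ - 24*(1 + (-4 + √10))*(-3) = ⅛ - 24*(-3 + √10)*(-3) = ⅛ - 24*(9 - 3*√10) = ⅛ + (-216 + 72*√10) = -1727/8 + 72*√10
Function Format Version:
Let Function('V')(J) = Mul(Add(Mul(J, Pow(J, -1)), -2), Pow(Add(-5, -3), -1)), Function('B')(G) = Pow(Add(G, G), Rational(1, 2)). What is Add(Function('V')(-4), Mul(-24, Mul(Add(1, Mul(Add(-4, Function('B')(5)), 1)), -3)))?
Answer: Add(Rational(-1727, 8), Mul(72, Pow(10, Rational(1, 2)))) ≈ 11.809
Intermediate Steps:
Function('B')(G) = Mul(Pow(2, Rational(1, 2)), Pow(G, Rational(1, 2))) (Function('B')(G) = Pow(Mul(2, G), Rational(1, 2)) = Mul(Pow(2, Rational(1, 2)), Pow(G, Rational(1, 2))))
Function('V')(J) = Rational(1, 8) (Function('V')(J) = Mul(Add(1, -2), Pow(-8, -1)) = Mul(-1, Rational(-1, 8)) = Rational(1, 8))
Add(Function('V')(-4), Mul(-24, Mul(Add(1, Mul(Add(-4, Function('B')(5)), 1)), -3))) = Add(Rational(1, 8), Mul(-24, Mul(Add(1, Mul(Add(-4, Mul(Pow(2, Rational(1, 2)), Pow(5, Rational(1, 2)))), 1)), -3))) = Add(Rational(1, 8), Mul(-24, Mul(Add(1, Mul(Add(-4, Pow(10, Rational(1, 2))), 1)), -3))) = Add(Rational(1, 8), Mul(-24, Mul(Add(1, Add(-4, Pow(10, Rational(1, 2)))), -3))) = Add(Rational(1, 8), Mul(-24, Mul(Add(-3, Pow(10, Rational(1, 2))), -3))) = Add(Rational(1, 8), Mul(-24, Add(9, Mul(-3, Pow(10, Rational(1, 2)))))) = Add(Rational(1, 8), Add(-216, Mul(72, Pow(10, Rational(1, 2))))) = Add(Rational(-1727, 8), Mul(72, Pow(10, Rational(1, 2))))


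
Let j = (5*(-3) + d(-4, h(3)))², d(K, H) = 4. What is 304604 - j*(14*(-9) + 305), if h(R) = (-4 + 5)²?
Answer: 282945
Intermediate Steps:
h(R) = 1 (h(R) = 1² = 1)
j = 121 (j = (5*(-3) + 4)² = (-15 + 4)² = (-11)² = 121)
304604 - j*(14*(-9) + 305) = 304604 - 121*(14*(-9) + 305) = 304604 - 121*(-126 + 305) = 304604 - 121*179 = 304604 - 1*21659 = 304604 - 21659 = 282945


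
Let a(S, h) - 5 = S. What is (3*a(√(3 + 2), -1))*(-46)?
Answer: -690 - 138*√5 ≈ -998.58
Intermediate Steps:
a(S, h) = 5 + S
(3*a(√(3 + 2), -1))*(-46) = (3*(5 + √(3 + 2)))*(-46) = (3*(5 + √5))*(-46) = (15 + 3*√5)*(-46) = -690 - 138*√5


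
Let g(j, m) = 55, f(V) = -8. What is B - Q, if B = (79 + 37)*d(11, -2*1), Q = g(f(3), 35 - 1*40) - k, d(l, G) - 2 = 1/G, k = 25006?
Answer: 25125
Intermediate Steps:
d(l, G) = 2 + 1/G
Q = -24951 (Q = 55 - 1*25006 = 55 - 25006 = -24951)
B = 174 (B = (79 + 37)*(2 + 1/(-2*1)) = 116*(2 + 1/(-2)) = 116*(2 - ½) = 116*(3/2) = 174)
B - Q = 174 - 1*(-24951) = 174 + 24951 = 25125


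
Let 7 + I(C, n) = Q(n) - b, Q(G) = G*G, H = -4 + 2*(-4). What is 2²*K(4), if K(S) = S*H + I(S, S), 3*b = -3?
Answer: -152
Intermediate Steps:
b = -1 (b = (⅓)*(-3) = -1)
H = -12 (H = -4 - 8 = -12)
Q(G) = G²
I(C, n) = -6 + n² (I(C, n) = -7 + (n² - 1*(-1)) = -7 + (n² + 1) = -7 + (1 + n²) = -6 + n²)
K(S) = -6 + S² - 12*S (K(S) = S*(-12) + (-6 + S²) = -12*S + (-6 + S²) = -6 + S² - 12*S)
2²*K(4) = 2²*(-6 + 4² - 12*4) = 4*(-6 + 16 - 48) = 4*(-38) = -152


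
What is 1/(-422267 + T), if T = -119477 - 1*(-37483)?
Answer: -1/504261 ≈ -1.9831e-6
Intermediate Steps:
T = -81994 (T = -119477 + 37483 = -81994)
1/(-422267 + T) = 1/(-422267 - 81994) = 1/(-504261) = -1/504261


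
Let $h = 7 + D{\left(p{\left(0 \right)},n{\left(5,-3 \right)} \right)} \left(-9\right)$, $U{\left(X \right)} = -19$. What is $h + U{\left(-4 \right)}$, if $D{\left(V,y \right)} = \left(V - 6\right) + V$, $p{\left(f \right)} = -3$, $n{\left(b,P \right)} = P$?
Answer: $96$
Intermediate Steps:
$D{\left(V,y \right)} = -6 + 2 V$ ($D{\left(V,y \right)} = \left(V - 6\right) + V = \left(-6 + V\right) + V = -6 + 2 V$)
$h = 115$ ($h = 7 + \left(-6 + 2 \left(-3\right)\right) \left(-9\right) = 7 + \left(-6 - 6\right) \left(-9\right) = 7 - -108 = 7 + 108 = 115$)
$h + U{\left(-4 \right)} = 115 - 19 = 96$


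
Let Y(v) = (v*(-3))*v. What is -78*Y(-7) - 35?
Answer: 11431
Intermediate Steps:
Y(v) = -3*v**2 (Y(v) = (-3*v)*v = -3*v**2)
-78*Y(-7) - 35 = -(-234)*(-7)**2 - 35 = -(-234)*49 - 35 = -78*(-147) - 35 = 11466 - 35 = 11431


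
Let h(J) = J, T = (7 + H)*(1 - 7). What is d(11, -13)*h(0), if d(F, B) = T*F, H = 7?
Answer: 0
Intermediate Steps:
T = -84 (T = (7 + 7)*(1 - 7) = 14*(-6) = -84)
d(F, B) = -84*F
d(11, -13)*h(0) = -84*11*0 = -924*0 = 0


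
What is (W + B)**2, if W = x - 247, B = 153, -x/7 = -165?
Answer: 1125721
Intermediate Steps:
x = 1155 (x = -7*(-165) = 1155)
W = 908 (W = 1155 - 247 = 908)
(W + B)**2 = (908 + 153)**2 = 1061**2 = 1125721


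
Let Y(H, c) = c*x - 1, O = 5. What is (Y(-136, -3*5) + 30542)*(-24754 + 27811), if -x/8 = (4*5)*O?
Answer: 130047837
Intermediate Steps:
x = -800 (x = -8*4*5*5 = -160*5 = -8*100 = -800)
Y(H, c) = -1 - 800*c (Y(H, c) = c*(-800) - 1 = -800*c - 1 = -1 - 800*c)
(Y(-136, -3*5) + 30542)*(-24754 + 27811) = ((-1 - (-2400)*5) + 30542)*(-24754 + 27811) = ((-1 - 800*(-15)) + 30542)*3057 = ((-1 + 12000) + 30542)*3057 = (11999 + 30542)*3057 = 42541*3057 = 130047837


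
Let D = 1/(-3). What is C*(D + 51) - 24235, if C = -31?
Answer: -77417/3 ≈ -25806.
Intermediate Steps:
D = -⅓ ≈ -0.33333
C*(D + 51) - 24235 = -31*(-⅓ + 51) - 24235 = -31*152/3 - 24235 = -4712/3 - 24235 = -77417/3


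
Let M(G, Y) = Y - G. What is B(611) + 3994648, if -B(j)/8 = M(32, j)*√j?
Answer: 3994648 - 4632*√611 ≈ 3.8802e+6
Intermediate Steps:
B(j) = -8*√j*(-32 + j) (B(j) = -8*(j - 1*32)*√j = -8*(j - 32)*√j = -8*(-32 + j)*√j = -8*√j*(-32 + j))
B(611) + 3994648 = 8*√611*(32 - 1*611) + 3994648 = 8*√611*(32 - 611) + 3994648 = 8*√611*(-579) + 3994648 = -4632*√611 + 3994648 = 3994648 - 4632*√611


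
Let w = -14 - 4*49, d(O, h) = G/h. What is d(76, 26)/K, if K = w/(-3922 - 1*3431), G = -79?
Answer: -193629/1820 ≈ -106.39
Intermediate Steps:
d(O, h) = -79/h
w = -210 (w = -14 - 196 = -210)
K = 70/2451 (K = -210/(-3922 - 1*3431) = -210/(-3922 - 3431) = -210/(-7353) = -210*(-1/7353) = 70/2451 ≈ 0.028560)
d(76, 26)/K = (-79/26)/(70/2451) = -79*1/26*(2451/70) = -79/26*2451/70 = -193629/1820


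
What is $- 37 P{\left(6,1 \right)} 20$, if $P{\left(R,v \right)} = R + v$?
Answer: $-5180$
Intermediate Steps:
$- 37 P{\left(6,1 \right)} 20 = - 37 \left(6 + 1\right) 20 = \left(-37\right) 7 \cdot 20 = \left(-259\right) 20 = -5180$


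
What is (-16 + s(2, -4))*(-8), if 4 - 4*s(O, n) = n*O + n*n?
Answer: 136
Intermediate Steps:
s(O, n) = 1 - n²/4 - O*n/4 (s(O, n) = 1 - (n*O + n*n)/4 = 1 - (O*n + n²)/4 = 1 - (n² + O*n)/4 = 1 + (-n²/4 - O*n/4) = 1 - n²/4 - O*n/4)
(-16 + s(2, -4))*(-8) = (-16 + (1 - ¼*(-4)² - ¼*2*(-4)))*(-8) = (-16 + (1 - ¼*16 + 2))*(-8) = (-16 + (1 - 4 + 2))*(-8) = (-16 - 1)*(-8) = -17*(-8) = 136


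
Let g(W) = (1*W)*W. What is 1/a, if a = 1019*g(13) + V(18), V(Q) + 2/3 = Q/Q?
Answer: 3/516634 ≈ 5.8068e-6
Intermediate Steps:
V(Q) = ⅓ (V(Q) = -⅔ + Q/Q = -⅔ + 1 = ⅓)
g(W) = W² (g(W) = W*W = W²)
a = 516634/3 (a = 1019*13² + ⅓ = 1019*169 + ⅓ = 172211 + ⅓ = 516634/3 ≈ 1.7221e+5)
1/a = 1/(516634/3) = 3/516634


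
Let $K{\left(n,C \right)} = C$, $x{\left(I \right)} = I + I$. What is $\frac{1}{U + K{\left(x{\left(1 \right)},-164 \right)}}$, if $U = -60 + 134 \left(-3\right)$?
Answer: $- \frac{1}{626} \approx -0.0015974$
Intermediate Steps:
$x{\left(I \right)} = 2 I$
$U = -462$ ($U = -60 - 402 = -462$)
$\frac{1}{U + K{\left(x{\left(1 \right)},-164 \right)}} = \frac{1}{-462 - 164} = \frac{1}{-626} = - \frac{1}{626}$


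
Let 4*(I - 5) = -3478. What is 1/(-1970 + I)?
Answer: -2/5669 ≈ -0.00035280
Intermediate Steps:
I = -1729/2 (I = 5 + (¼)*(-3478) = 5 - 1739/2 = -1729/2 ≈ -864.50)
1/(-1970 + I) = 1/(-1970 - 1729/2) = 1/(-5669/2) = -2/5669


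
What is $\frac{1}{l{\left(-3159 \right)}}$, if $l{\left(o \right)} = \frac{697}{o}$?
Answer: $- \frac{3159}{697} \approx -4.5323$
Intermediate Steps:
$\frac{1}{l{\left(-3159 \right)}} = \frac{1}{697 \frac{1}{-3159}} = \frac{1}{697 \left(- \frac{1}{3159}\right)} = \frac{1}{- \frac{697}{3159}} = - \frac{3159}{697}$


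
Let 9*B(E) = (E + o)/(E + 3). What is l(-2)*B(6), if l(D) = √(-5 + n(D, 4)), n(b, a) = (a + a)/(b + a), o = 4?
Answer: 10*I/81 ≈ 0.12346*I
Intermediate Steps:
B(E) = (4 + E)/(9*(3 + E)) (B(E) = ((E + 4)/(E + 3))/9 = ((4 + E)/(3 + E))/9 = (4 + E)/(9*(3 + E)))
n(b, a) = 2*a/(a + b) (n(b, a) = (2*a)/(a + b) = 2*a/(a + b))
l(D) = √(-5 + 8/(4 + D)) (l(D) = √(-5 + 2*4/(4 + D)) = √(-5 + 8/(4 + D)))
l(-2)*B(6) = √((-12 - 5*(-2))/(4 - 2))*((4 + 6)/(9*(3 + 6))) = √((-12 + 10)/2)*((⅑)*10/9) = √((½)*(-2))*((⅑)*(⅑)*10) = √(-1)*(10/81) = I*(10/81) = 10*I/81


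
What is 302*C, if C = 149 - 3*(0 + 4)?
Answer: 41374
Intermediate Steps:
C = 137 (C = 149 - 3*4 = 149 - 12 = 137)
302*C = 302*137 = 41374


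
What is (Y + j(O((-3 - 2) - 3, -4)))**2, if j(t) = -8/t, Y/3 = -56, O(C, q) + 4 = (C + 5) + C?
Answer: 6310144/225 ≈ 28045.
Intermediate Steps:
O(C, q) = 1 + 2*C (O(C, q) = -4 + ((C + 5) + C) = -4 + ((5 + C) + C) = -4 + (5 + 2*C) = 1 + 2*C)
Y = -168 (Y = 3*(-56) = -168)
(Y + j(O((-3 - 2) - 3, -4)))**2 = (-168 - 8/(1 + 2*((-3 - 2) - 3)))**2 = (-168 - 8/(1 + 2*(-5 - 3)))**2 = (-168 - 8/(1 + 2*(-8)))**2 = (-168 - 8/(1 - 16))**2 = (-168 - 8/(-15))**2 = (-168 - 8*(-1/15))**2 = (-168 + 8/15)**2 = (-2512/15)**2 = 6310144/225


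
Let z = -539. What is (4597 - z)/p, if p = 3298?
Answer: 2568/1649 ≈ 1.5573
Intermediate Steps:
(4597 - z)/p = (4597 - 1*(-539))/3298 = (4597 + 539)*(1/3298) = 5136*(1/3298) = 2568/1649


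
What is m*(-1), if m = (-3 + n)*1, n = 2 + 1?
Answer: 0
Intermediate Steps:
n = 3
m = 0 (m = (-3 + 3)*1 = 0*1 = 0)
m*(-1) = 0*(-1) = 0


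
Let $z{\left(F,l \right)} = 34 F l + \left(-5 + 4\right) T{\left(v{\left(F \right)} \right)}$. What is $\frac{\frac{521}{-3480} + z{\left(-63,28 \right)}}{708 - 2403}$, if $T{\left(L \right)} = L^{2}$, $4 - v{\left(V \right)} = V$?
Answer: $\frac{224338721}{5898600} \approx 38.033$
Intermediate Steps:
$v{\left(V \right)} = 4 - V$
$z{\left(F,l \right)} = - \left(4 - F\right)^{2} + 34 F l$ ($z{\left(F,l \right)} = 34 F l + \left(-5 + 4\right) \left(4 - F\right)^{2} = 34 F l - \left(4 - F\right)^{2} = - \left(4 - F\right)^{2} + 34 F l$)
$\frac{\frac{521}{-3480} + z{\left(-63,28 \right)}}{708 - 2403} = \frac{\frac{521}{-3480} - \left(59976 + \left(-4 - 63\right)^{2}\right)}{708 - 2403} = \frac{521 \left(- \frac{1}{3480}\right) - 64465}{-1695} = \left(- \frac{521}{3480} - 64465\right) \left(- \frac{1}{1695}\right) = \left(- \frac{224338721}{3480}\right) \left(- \frac{1}{1695}\right) = \frac{224338721}{5898600}$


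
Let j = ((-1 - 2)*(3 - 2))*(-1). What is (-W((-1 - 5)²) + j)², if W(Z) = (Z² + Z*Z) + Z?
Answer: 6890625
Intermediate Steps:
W(Z) = Z + 2*Z² (W(Z) = (Z² + Z²) + Z = 2*Z² + Z = Z + 2*Z²)
j = 3 (j = -3*1*(-1) = -3*(-1) = 3)
(-W((-1 - 5)²) + j)² = (-(-1 - 5)²*(1 + 2*(-1 - 5)²) + 3)² = (-(-6)²*(1 + 2*(-6)²) + 3)² = (-36*(1 + 2*36) + 3)² = (-36*(1 + 72) + 3)² = (-36*73 + 3)² = (-1*2628 + 3)² = (-2628 + 3)² = (-2625)² = 6890625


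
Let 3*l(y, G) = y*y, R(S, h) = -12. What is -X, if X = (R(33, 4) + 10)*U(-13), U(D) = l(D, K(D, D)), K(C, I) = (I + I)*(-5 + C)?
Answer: 338/3 ≈ 112.67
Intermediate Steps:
K(C, I) = 2*I*(-5 + C) (K(C, I) = (2*I)*(-5 + C) = 2*I*(-5 + C))
l(y, G) = y²/3 (l(y, G) = (y*y)/3 = y²/3)
U(D) = D²/3
X = -338/3 (X = (-12 + 10)*((⅓)*(-13)²) = -2*169/3 = -338/3 ≈ -112.67)
-X = -1*(-338/3) = 338/3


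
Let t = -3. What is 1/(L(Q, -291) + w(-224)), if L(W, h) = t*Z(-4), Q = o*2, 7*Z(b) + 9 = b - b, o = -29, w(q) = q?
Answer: -7/1541 ≈ -0.0045425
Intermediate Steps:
Z(b) = -9/7 (Z(b) = -9/7 + (b - b)/7 = -9/7 + (⅐)*0 = -9/7 + 0 = -9/7)
Q = -58 (Q = -29*2 = -58)
L(W, h) = 27/7 (L(W, h) = -3*(-9/7) = 27/7)
1/(L(Q, -291) + w(-224)) = 1/(27/7 - 224) = 1/(-1541/7) = -7/1541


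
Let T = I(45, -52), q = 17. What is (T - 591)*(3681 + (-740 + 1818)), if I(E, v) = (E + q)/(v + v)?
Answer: -146401117/52 ≈ -2.8154e+6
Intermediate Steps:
I(E, v) = (17 + E)/(2*v) (I(E, v) = (E + 17)/(v + v) = (17 + E)/((2*v)) = (17 + E)*(1/(2*v)) = (17 + E)/(2*v))
T = -31/52 (T = (½)*(17 + 45)/(-52) = (½)*(-1/52)*62 = -31/52 ≈ -0.59615)
(T - 591)*(3681 + (-740 + 1818)) = (-31/52 - 591)*(3681 + (-740 + 1818)) = -30763*(3681 + 1078)/52 = -30763/52*4759 = -146401117/52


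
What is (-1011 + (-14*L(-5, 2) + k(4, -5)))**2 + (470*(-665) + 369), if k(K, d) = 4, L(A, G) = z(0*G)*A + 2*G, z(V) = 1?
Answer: 673868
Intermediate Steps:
L(A, G) = A + 2*G (L(A, G) = 1*A + 2*G = A + 2*G)
(-1011 + (-14*L(-5, 2) + k(4, -5)))**2 + (470*(-665) + 369) = (-1011 + (-14*(-5 + 2*2) + 4))**2 + (470*(-665) + 369) = (-1011 + (-14*(-5 + 4) + 4))**2 + (-312550 + 369) = (-1011 + (-14*(-1) + 4))**2 - 312181 = (-1011 + (14 + 4))**2 - 312181 = (-1011 + 18)**2 - 312181 = (-993)**2 - 312181 = 986049 - 312181 = 673868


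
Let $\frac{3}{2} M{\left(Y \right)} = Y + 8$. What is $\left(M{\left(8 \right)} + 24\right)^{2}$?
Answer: $\frac{10816}{9} \approx 1201.8$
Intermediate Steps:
$M{\left(Y \right)} = \frac{16}{3} + \frac{2 Y}{3}$ ($M{\left(Y \right)} = \frac{2 \left(Y + 8\right)}{3} = \frac{2 \left(8 + Y\right)}{3} = \frac{16}{3} + \frac{2 Y}{3}$)
$\left(M{\left(8 \right)} + 24\right)^{2} = \left(\left(\frac{16}{3} + \frac{2}{3} \cdot 8\right) + 24\right)^{2} = \left(\left(\frac{16}{3} + \frac{16}{3}\right) + 24\right)^{2} = \left(\frac{32}{3} + 24\right)^{2} = \left(\frac{104}{3}\right)^{2} = \frac{10816}{9}$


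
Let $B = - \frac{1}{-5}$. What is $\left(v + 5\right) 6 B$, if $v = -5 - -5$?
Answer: $6$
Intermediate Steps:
$B = \frac{1}{5}$ ($B = \left(-1\right) \left(- \frac{1}{5}\right) = \frac{1}{5} \approx 0.2$)
$v = 0$ ($v = -5 + 5 = 0$)
$\left(v + 5\right) 6 B = \left(0 + 5\right) 6 \cdot \frac{1}{5} = 5 \cdot \frac{6}{5} = 6$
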